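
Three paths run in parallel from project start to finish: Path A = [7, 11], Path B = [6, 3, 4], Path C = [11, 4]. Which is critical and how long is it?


Path A: 7 + 11 = 18
Path B: 6 + 3 + 4 = 13
Path C: 11 + 4 = 15
Critical path = longest = max(18, 13, 15)
= 18 (Path A)


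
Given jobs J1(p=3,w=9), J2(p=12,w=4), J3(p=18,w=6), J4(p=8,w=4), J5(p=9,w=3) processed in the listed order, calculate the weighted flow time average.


Completion times:
  J1: C=3, w×C=9×3=27
  J2: C=15, w×C=4×15=60
  J3: C=33, w×C=6×33=198
  J4: C=41, w×C=4×41=164
  J5: C=50, w×C=3×50=150
Sum w×C = 599
Sum w = 26
Weighted avg = 599/26
= 23.04


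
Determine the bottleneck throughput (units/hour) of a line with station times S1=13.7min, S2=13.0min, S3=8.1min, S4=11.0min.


Bottleneck = longest station time
Station times: [13.7, 13.0, 8.1, 11.0]
Max = 13.7 min
Rate = 60 / 13.7
= 4.38 units/hour (bottleneck: 13.7min)


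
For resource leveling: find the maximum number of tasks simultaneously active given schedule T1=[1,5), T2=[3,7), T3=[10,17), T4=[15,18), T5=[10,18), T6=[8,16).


Check each time point for overlaps:
  t=15: 4 tasks active (T3, T4, T5, T6)
Max concurrent = 4


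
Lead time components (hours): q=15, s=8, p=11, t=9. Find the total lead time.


Lead time = queue + setup + processing + transit
= 15 + 8 + 11 + 9
= 43 hours


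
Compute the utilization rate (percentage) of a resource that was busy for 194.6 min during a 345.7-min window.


Utilization = busy / total × 100
= 194.6 / 345.7 × 100
= 56.3%


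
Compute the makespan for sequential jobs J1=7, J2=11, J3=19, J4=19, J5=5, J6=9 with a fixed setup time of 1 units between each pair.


Makespan = Σ processing + (n-1) × setup
= (7 + 11 + 19 + 19 + 5 + 9) + (6-1)×1
= 70 + 5
= 75 time units


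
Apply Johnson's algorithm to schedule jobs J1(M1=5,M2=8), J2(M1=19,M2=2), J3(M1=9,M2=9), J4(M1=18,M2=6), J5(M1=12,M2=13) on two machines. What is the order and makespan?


Johnson's rule:
Group 1 (M1≤M2, sort by M1): ['J1', 'J3', 'J5']
Group 2 (M1>M2, sort desc M2): ['J4', 'J2']
Sequence: J1 → J3 → J5 → J4 → J2
Makespan calculation:
  J1: M1 done=5, M2 done=13
  J3: M1 done=14, M2 done=23
  J5: M1 done=26, M2 done=39
  J4: M1 done=44, M2 done=50
  J2: M1 done=63, M2 done=65
= Sequence: J1 → J3 → J5 → J4 → J2, Makespan: 65


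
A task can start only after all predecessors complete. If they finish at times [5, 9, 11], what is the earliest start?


ES = max of all predecessor completion times
Predecessors: [5, 9, 11]
ES = max(5, 9, 11)
= 11


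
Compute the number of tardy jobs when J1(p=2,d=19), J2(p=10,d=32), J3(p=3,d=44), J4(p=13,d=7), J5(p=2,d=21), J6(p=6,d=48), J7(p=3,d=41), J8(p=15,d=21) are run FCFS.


Completion vs due date:
  J1: C=2, d=19 → on time
  J2: C=12, d=32 → on time
  J3: C=15, d=44 → on time
  J4: C=28, d=7 → TARDY
  J5: C=30, d=21 → TARDY
  J6: C=36, d=48 → on time
  J7: C=39, d=41 → on time
  J8: C=54, d=21 → TARDY
Tardy jobs: J4, J5, J8
Count = 3


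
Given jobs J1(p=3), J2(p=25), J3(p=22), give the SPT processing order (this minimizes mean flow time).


SPT: sort by shortest processing time
  J1: p=3
  J3: p=22
  J2: p=25
Order: J1 → J3 → J2


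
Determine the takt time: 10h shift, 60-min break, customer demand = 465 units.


Available = 10×60 - 60 = 540 min
Takt time = 540 / 465
= 1.16 min/unit


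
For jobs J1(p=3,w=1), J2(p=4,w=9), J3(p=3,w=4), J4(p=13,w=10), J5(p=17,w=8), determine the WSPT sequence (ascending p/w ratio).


WSPT (Smith's rule): sort by p/w ascending
  J2: p/w = 4/9 = 0.444
  J3: p/w = 3/4 = 0.750
  J4: p/w = 13/10 = 1.300
  J5: p/w = 17/8 = 2.125
  J1: p/w = 3/1 = 3.000
Order: J2 → J3 → J4 → J5 → J1


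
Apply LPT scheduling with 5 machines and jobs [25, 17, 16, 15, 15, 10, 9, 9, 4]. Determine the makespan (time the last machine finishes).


Jobs (LPT sorted): [25, 17, 16, 15, 15, 10, 9, 9, 4]
Machines: 5
  J=25 → Machine 1 (load: 0+25=25)
  J=17 → Machine 2 (load: 0+17=17)
  J=16 → Machine 3 (load: 0+16=16)
  J=15 → Machine 4 (load: 0+15=15)
  J=15 → Machine 5 (load: 0+15=15)
  J=10 → Machine 4 (load: 15+10=25)
  J=9 → Machine 5 (load: 15+9=24)
  J=9 → Machine 3 (load: 16+9=25)
  J=4 → Machine 2 (load: 17+4=21)
Machine loads: [25, 21, 25, 25, 24]
Makespan = max = 25 time units


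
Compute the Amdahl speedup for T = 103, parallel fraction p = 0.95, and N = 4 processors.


Amdahl's law: T_p = T × ((1-p) + p/N)
= 103 × ((1-0.95) + 0.95/4)
= 103 × (0.05 + 0.2375)
= 103 × 0.2875
= 29.61
Speedup = 103/29.61
= 3.48×


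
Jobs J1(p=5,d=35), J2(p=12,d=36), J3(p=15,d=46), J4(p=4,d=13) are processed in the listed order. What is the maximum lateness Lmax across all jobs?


Lateness per job (L = C - d):
  J1: C=5, d=35, L=-30
  J2: C=17, d=36, L=-19
  J3: C=32, d=46, L=-14
  J4: C=36, d=13, L=23
Lmax = max(-30, -19, -14, 23)
= 23


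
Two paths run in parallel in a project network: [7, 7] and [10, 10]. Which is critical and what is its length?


Path A: 7 + 7 = 14
Path B: 10 + 10 = 20
Critical path = longest = max(14, 20)
= 20 (Path B)


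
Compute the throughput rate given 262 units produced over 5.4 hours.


Throughput = units / time
= 262 / 5.4
= 48.5 units/hour


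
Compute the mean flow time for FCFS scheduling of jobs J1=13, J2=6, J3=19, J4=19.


Completion times:
  J1: completes at 13
  J2: completes at 19
  J3: completes at 38
  J4: completes at 57
Sum = 127
Average = 127/4
= 31.75


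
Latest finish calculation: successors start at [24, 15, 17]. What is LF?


LF = min of all successor start times
Successors start at: [24, 15, 17]
LF = min(24, 15, 17)
= 15


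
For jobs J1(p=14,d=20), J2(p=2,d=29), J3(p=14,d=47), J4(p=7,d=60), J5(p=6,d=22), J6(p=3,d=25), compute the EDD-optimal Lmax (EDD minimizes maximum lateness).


EDD order: J1 → J5 → J6 → J2 → J3 → J4
Completion and lateness:
  J1: C=14, d=20, L=14-20=-6
  J5: C=20, d=22, L=20-22=-2
  J6: C=23, d=25, L=23-25=-2
  J2: C=25, d=29, L=25-29=-4
  J3: C=39, d=47, L=39-47=-8
  J4: C=46, d=60, L=46-60=-14
Lmax = max(-6, -2, -2, -4, -8, -14)
= -2


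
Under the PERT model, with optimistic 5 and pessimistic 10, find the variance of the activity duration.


σ² = ((p - o) / 6)² = (p - o)² / 36
= (10 - 5)² / 36
= 5² / 36
= 25 / 36
= 0.6944


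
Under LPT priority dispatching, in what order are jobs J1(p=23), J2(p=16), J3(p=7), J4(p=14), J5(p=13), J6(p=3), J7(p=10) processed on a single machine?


LPT: sort by longest processing time first
  J1: p=23
  J2: p=16
  J4: p=14
  J5: p=13
  J7: p=10
  J3: p=7
  J6: p=3
Order: J1 → J2 → J4 → J5 → J7 → J3 → J6


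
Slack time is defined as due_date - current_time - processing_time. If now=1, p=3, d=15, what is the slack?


Slack = due - current_time - processing
= 15 - 1 - 3
= 11


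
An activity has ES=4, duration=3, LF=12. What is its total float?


EF = ES + duration = 4 + 3 = 7
LS = LF - duration = 12 - 3 = 9
Total Float = LF - EF = 12 - 7
(or LS - ES = 9 - 4)
= 5


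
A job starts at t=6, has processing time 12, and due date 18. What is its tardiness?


Completion = start + processing = 6 + 12 = 18
Tardiness = max(0, C - d) = max(0, 18 - 18)
= max(0, 0)
= 0


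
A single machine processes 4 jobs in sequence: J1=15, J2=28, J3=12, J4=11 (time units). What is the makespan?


Sequential makespan: sum all processing times
= 15 + 28 + 12 + 11
= 66 time units


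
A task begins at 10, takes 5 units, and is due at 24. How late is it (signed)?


Completion = 10 + 5 = 15
Lateness = C - d = 15 - 24
= -9


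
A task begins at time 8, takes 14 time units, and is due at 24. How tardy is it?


Completion = start + processing = 8 + 14 = 22
Tardiness = max(0, C - d) = max(0, 22 - 24)
= max(0, -2)
= 0


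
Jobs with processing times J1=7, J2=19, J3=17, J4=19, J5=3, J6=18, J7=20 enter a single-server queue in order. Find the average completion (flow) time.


Completion times:
  J1: completes at 7
  J2: completes at 26
  J3: completes at 43
  J4: completes at 62
  J5: completes at 65
  J6: completes at 83
  J7: completes at 103
Sum = 389
Average = 389/7
= 55.57


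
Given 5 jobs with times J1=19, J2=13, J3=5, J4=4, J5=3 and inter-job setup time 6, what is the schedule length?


Makespan = Σ processing + (n-1) × setup
= (19 + 13 + 5 + 4 + 3) + (5-1)×6
= 44 + 24
= 68 time units


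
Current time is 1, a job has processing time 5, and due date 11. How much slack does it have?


Slack = due - current_time - processing
= 11 - 1 - 5
= 5


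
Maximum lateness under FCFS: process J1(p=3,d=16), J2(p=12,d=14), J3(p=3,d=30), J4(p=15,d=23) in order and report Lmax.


Lateness per job (L = C - d):
  J1: C=3, d=16, L=-13
  J2: C=15, d=14, L=1
  J3: C=18, d=30, L=-12
  J4: C=33, d=23, L=10
Lmax = max(-13, 1, -12, 10)
= 10


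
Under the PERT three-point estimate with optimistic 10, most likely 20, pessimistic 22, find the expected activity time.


te = (o + 4m + p) / 6
= (10 + 4×20 + 22) / 6
= (10 + 80 + 22) / 6
= 112 / 6
= 18.67


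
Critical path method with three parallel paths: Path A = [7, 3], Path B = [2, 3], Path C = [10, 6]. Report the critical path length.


Path A: 7 + 3 = 10
Path B: 2 + 3 = 5
Path C: 10 + 6 = 16
Critical path = longest = max(10, 5, 16)
= 16 (Path C)


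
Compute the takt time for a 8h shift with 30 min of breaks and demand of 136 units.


Available = 8×60 - 30 = 450 min
Takt time = 450 / 136
= 3.31 min/unit


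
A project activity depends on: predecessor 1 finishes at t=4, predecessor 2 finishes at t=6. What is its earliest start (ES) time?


ES = max of all predecessor completion times
Predecessors: [4, 6]
ES = max(4, 6)
= 6


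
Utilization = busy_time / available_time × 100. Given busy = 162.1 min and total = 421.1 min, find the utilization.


Utilization = busy / total × 100
= 162.1 / 421.1 × 100
= 38.5%


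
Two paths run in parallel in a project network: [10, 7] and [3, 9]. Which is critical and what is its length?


Path A: 10 + 7 = 17
Path B: 3 + 9 = 12
Critical path = longest = max(17, 12)
= 17 (Path A)


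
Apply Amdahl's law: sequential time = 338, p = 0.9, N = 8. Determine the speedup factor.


Amdahl's law: T_p = T × ((1-p) + p/N)
= 338 × ((1-0.9) + 0.9/8)
= 338 × (0.10 + 0.1125)
= 338 × 0.2125
= 71.82
Speedup = 338/71.82
= 4.71×


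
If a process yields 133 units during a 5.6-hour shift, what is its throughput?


Throughput = units / time
= 133 / 5.6
= 23.8 units/hour


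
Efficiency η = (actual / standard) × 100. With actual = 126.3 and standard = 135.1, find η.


Efficiency = (actual / standard) × 100
= (126.3 / 135.1) × 100
= 93.5%


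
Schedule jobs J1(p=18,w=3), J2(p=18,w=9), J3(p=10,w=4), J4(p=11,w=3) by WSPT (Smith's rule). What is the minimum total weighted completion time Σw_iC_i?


WSPT order (by p/w): J2 → J3 → J4 → J1
  J2: C=18, w·C=9×18=162
  J3: C=28, w·C=4×28=112
  J4: C=39, w·C=3×39=117
  J1: C=57, w·C=3×57=171
Σ w·C = 562
= 562


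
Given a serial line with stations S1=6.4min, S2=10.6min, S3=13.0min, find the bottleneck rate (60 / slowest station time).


Bottleneck = longest station time
Station times: [6.4, 10.6, 13.0]
Max = 13.0 min
Rate = 60 / 13.0
= 4.62 units/hour (bottleneck: 13.0min)


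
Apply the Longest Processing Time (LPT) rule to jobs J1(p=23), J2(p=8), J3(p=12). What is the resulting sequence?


LPT: sort by longest processing time first
  J1: p=23
  J3: p=12
  J2: p=8
Order: J1 → J3 → J2


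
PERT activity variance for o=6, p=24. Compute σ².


σ² = ((p - o) / 6)² = (p - o)² / 36
= (24 - 6)² / 36
= 18² / 36
= 324 / 36
= 9.0000


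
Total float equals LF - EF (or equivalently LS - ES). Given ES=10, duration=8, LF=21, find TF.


EF = ES + duration = 10 + 8 = 18
LS = LF - duration = 21 - 8 = 13
Total Float = LF - EF = 21 - 18
(or LS - ES = 13 - 10)
= 3


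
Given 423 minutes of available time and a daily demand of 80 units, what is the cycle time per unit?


Cycle time = available time / demand
= 423 / 80
= 5.29 min/unit


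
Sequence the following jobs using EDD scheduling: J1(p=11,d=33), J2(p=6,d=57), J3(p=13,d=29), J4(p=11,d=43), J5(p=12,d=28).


EDD: sort by earliest due date
  J5: d=28, p=12
  J3: d=29, p=13
  J1: d=33, p=11
  J4: d=43, p=11
  J2: d=57, p=6
Order: J5 → J3 → J1 → J4 → J2


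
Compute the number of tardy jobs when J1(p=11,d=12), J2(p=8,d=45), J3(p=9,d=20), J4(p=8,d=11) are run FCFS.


Completion vs due date:
  J1: C=11, d=12 → on time
  J2: C=19, d=45 → on time
  J3: C=28, d=20 → TARDY
  J4: C=36, d=11 → TARDY
Tardy jobs: J3, J4
Count = 2


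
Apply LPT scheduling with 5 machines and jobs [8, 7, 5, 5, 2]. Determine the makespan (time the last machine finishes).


Jobs (LPT sorted): [8, 7, 5, 5, 2]
Machines: 5
  J=8 → Machine 1 (load: 0+8=8)
  J=7 → Machine 2 (load: 0+7=7)
  J=5 → Machine 3 (load: 0+5=5)
  J=5 → Machine 4 (load: 0+5=5)
  J=2 → Machine 5 (load: 0+2=2)
Machine loads: [8, 7, 5, 5, 2]
Makespan = max = 8 time units


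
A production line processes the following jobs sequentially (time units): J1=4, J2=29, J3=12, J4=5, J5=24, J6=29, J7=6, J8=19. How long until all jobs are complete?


Sequential makespan: sum all processing times
= 4 + 29 + 12 + 5 + 24 + 29 + 6 + 19
= 128 time units


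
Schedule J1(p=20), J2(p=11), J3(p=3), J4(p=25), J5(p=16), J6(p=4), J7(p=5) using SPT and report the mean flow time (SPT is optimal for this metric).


SPT order: J3 → J6 → J7 → J2 → J5 → J1 → J4
Completion times:
  J3: C=3
  J6: C=7
  J7: C=12
  J2: C=23
  J5: C=39
  J1: C=59
  J4: C=84
Sum = 227, n = 7
Mean flow = 227/7
= 32.43


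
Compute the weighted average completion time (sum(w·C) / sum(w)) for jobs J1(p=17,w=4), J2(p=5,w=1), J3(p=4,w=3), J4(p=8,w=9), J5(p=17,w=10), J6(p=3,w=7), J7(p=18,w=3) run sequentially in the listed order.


Completion times:
  J1: C=17, w×C=4×17=68
  J2: C=22, w×C=1×22=22
  J3: C=26, w×C=3×26=78
  J4: C=34, w×C=9×34=306
  J5: C=51, w×C=10×51=510
  J6: C=54, w×C=7×54=378
  J7: C=72, w×C=3×72=216
Sum w×C = 1578
Sum w = 37
Weighted avg = 1578/37
= 42.65


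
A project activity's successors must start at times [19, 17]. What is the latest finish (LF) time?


LF = min of all successor start times
Successors start at: [19, 17]
LF = min(19, 17)
= 17


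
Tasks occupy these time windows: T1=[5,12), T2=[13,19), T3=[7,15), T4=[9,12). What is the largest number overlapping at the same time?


Check each time point for overlaps:
  t=9: 3 tasks active (T1, T3, T4)
Max concurrent = 3


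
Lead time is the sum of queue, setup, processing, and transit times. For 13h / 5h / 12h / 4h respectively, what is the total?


Lead time = queue + setup + processing + transit
= 13 + 5 + 12 + 4
= 34 hours


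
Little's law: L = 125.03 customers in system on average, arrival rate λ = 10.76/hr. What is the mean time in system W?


Little's law: L = λW → W = L / λ
= 125.03 / 10.76
= 11.62 hours


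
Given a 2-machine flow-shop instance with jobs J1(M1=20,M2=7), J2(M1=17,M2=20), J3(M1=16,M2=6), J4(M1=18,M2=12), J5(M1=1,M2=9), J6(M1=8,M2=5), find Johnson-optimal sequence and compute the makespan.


Johnson's rule:
Group 1 (M1≤M2, sort by M1): ['J5', 'J2']
Group 2 (M1>M2, sort desc M2): ['J4', 'J1', 'J3', 'J6']
Sequence: J5 → J2 → J4 → J1 → J3 → J6
Makespan calculation:
  J5: M1 done=1, M2 done=10
  J2: M1 done=18, M2 done=38
  J4: M1 done=36, M2 done=50
  J1: M1 done=56, M2 done=63
  J3: M1 done=72, M2 done=78
  J6: M1 done=80, M2 done=85
= Sequence: J5 → J2 → J4 → J1 → J3 → J6, Makespan: 85


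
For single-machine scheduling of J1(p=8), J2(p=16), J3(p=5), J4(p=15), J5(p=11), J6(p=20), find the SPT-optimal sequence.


SPT: sort by shortest processing time
  J3: p=5
  J1: p=8
  J5: p=11
  J4: p=15
  J2: p=16
  J6: p=20
Order: J3 → J1 → J5 → J4 → J2 → J6


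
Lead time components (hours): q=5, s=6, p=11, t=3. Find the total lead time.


Lead time = queue + setup + processing + transit
= 5 + 6 + 11 + 3
= 25 hours


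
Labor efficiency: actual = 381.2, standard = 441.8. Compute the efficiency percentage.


Efficiency = (actual / standard) × 100
= (381.2 / 441.8) × 100
= 86.3%


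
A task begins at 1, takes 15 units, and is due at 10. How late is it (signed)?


Completion = 1 + 15 = 16
Lateness = C - d = 16 - 10
= 6


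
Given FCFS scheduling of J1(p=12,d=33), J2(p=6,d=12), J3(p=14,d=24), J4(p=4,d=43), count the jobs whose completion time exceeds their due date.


Completion vs due date:
  J1: C=12, d=33 → on time
  J2: C=18, d=12 → TARDY
  J3: C=32, d=24 → TARDY
  J4: C=36, d=43 → on time
Tardy jobs: J2, J3
Count = 2


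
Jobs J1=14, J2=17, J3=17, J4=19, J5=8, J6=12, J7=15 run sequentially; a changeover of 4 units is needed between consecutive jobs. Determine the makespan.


Makespan = Σ processing + (n-1) × setup
= (14 + 17 + 17 + 19 + 8 + 12 + 15) + (7-1)×4
= 102 + 24
= 126 time units


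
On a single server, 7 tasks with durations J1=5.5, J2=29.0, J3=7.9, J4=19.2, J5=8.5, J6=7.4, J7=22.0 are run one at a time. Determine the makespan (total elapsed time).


Sequential makespan: sum all processing times
= 5.5 + 29.0 + 7.9 + 19.2 + 8.5 + 7.4 + 22.0
= 99.5 time units


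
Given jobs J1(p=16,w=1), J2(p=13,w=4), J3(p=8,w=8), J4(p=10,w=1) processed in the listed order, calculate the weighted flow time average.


Completion times:
  J1: C=16, w×C=1×16=16
  J2: C=29, w×C=4×29=116
  J3: C=37, w×C=8×37=296
  J4: C=47, w×C=1×47=47
Sum w×C = 475
Sum w = 14
Weighted avg = 475/14
= 33.93


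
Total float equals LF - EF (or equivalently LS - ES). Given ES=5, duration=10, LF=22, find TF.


EF = ES + duration = 5 + 10 = 15
LS = LF - duration = 22 - 10 = 12
Total Float = LF - EF = 22 - 15
(or LS - ES = 12 - 5)
= 7


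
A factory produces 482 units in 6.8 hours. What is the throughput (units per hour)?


Throughput = units / time
= 482 / 6.8
= 70.9 units/hour


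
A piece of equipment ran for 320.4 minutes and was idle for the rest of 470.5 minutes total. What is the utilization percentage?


Utilization = busy / total × 100
= 320.4 / 470.5 × 100
= 68.1%


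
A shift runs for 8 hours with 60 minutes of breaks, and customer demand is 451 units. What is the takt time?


Available = 8×60 - 60 = 420 min
Takt time = 420 / 451
= 0.93 min/unit


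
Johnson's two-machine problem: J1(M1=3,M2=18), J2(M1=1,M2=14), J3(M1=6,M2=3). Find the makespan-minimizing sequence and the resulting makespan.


Johnson's rule:
Group 1 (M1≤M2, sort by M1): ['J2', 'J1']
Group 2 (M1>M2, sort desc M2): ['J3']
Sequence: J2 → J1 → J3
Makespan calculation:
  J2: M1 done=1, M2 done=15
  J1: M1 done=4, M2 done=33
  J3: M1 done=10, M2 done=36
= Sequence: J2 → J1 → J3, Makespan: 36


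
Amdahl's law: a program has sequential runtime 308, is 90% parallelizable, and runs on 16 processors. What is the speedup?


Amdahl's law: T_p = T × ((1-p) + p/N)
= 308 × ((1-0.9) + 0.9/16)
= 308 × (0.10 + 0.0563)
= 308 × 0.1562
= 48.12
Speedup = 308/48.12
= 6.40×


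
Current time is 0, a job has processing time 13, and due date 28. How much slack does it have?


Slack = due - current_time - processing
= 28 - 0 - 13
= 15


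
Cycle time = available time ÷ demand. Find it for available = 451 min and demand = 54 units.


Cycle time = available time / demand
= 451 / 54
= 8.35 min/unit


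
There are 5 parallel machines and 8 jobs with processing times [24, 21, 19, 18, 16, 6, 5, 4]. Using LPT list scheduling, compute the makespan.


Jobs (LPT sorted): [24, 21, 19, 18, 16, 6, 5, 4]
Machines: 5
  J=24 → Machine 1 (load: 0+24=24)
  J=21 → Machine 2 (load: 0+21=21)
  J=19 → Machine 3 (load: 0+19=19)
  J=18 → Machine 4 (load: 0+18=18)
  J=16 → Machine 5 (load: 0+16=16)
  J=6 → Machine 5 (load: 16+6=22)
  J=5 → Machine 4 (load: 18+5=23)
  J=4 → Machine 3 (load: 19+4=23)
Machine loads: [24, 21, 23, 23, 22]
Makespan = max = 24 time units


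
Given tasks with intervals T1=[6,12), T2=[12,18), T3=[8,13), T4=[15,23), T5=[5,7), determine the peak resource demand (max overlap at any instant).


Check each time point for overlaps:
  t=6: 2 tasks active (T1, T5)
Max concurrent = 2


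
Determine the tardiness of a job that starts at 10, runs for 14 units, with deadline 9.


Completion = start + processing = 10 + 14 = 24
Tardiness = max(0, C - d) = max(0, 24 - 9)
= max(0, 15)
= 15


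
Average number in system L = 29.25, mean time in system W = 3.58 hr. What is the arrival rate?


Little's law: L = λW → λ = L / W
= 29.25 / 3.58
= 8.17 per hour


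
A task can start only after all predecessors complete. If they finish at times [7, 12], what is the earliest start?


ES = max of all predecessor completion times
Predecessors: [7, 12]
ES = max(7, 12)
= 12


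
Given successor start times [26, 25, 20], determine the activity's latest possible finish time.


LF = min of all successor start times
Successors start at: [26, 25, 20]
LF = min(26, 25, 20)
= 20


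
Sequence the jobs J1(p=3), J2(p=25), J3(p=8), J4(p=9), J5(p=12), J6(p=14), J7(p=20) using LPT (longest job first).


LPT: sort by longest processing time first
  J2: p=25
  J7: p=20
  J6: p=14
  J5: p=12
  J4: p=9
  J3: p=8
  J1: p=3
Order: J2 → J7 → J6 → J5 → J4 → J3 → J1


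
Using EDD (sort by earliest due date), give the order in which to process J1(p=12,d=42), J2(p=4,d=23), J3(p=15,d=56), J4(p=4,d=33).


EDD: sort by earliest due date
  J2: d=23, p=4
  J4: d=33, p=4
  J1: d=42, p=12
  J3: d=56, p=15
Order: J2 → J4 → J1 → J3


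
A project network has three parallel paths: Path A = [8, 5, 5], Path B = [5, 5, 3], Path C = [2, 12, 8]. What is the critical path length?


Path A: 8 + 5 + 5 = 18
Path B: 5 + 5 + 3 = 13
Path C: 2 + 12 + 8 = 22
Critical path = longest = max(18, 13, 22)
= 22 (Path C)


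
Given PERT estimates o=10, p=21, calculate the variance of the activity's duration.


σ² = ((p - o) / 6)² = (p - o)² / 36
= (21 - 10)² / 36
= 11² / 36
= 121 / 36
= 3.3611


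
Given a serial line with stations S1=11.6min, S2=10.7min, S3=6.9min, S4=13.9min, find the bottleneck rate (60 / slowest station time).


Bottleneck = longest station time
Station times: [11.6, 10.7, 6.9, 13.9]
Max = 13.9 min
Rate = 60 / 13.9
= 4.32 units/hour (bottleneck: 13.9min)


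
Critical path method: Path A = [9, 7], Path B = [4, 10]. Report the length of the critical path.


Path A: 9 + 7 = 16
Path B: 4 + 10 = 14
Critical path = longest = max(16, 14)
= 16 (Path A)


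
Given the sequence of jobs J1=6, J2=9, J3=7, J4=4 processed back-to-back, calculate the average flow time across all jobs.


Completion times:
  J1: completes at 6
  J2: completes at 15
  J3: completes at 22
  J4: completes at 26
Sum = 69
Average = 69/4
= 17.25


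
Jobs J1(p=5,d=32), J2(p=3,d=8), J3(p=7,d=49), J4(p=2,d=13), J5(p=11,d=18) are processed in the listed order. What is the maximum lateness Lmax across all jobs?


Lateness per job (L = C - d):
  J1: C=5, d=32, L=-27
  J2: C=8, d=8, L=0
  J3: C=15, d=49, L=-34
  J4: C=17, d=13, L=4
  J5: C=28, d=18, L=10
Lmax = max(-27, 0, -34, 4, 10)
= 10


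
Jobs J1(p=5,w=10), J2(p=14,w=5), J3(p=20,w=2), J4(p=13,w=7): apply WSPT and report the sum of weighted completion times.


WSPT order (by p/w): J1 → J4 → J2 → J3
  J1: C=5, w·C=10×5=50
  J4: C=18, w·C=7×18=126
  J2: C=32, w·C=5×32=160
  J3: C=52, w·C=2×52=104
Σ w·C = 440
= 440


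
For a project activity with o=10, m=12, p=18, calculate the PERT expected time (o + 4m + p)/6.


te = (o + 4m + p) / 6
= (10 + 4×12 + 18) / 6
= (10 + 48 + 18) / 6
= 76 / 6
= 12.67


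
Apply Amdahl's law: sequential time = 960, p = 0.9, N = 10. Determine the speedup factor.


Amdahl's law: T_p = T × ((1-p) + p/N)
= 960 × ((1-0.9) + 0.9/10)
= 960 × (0.10 + 0.0900)
= 960 × 0.1900
= 182.40
Speedup = 960/182.40
= 5.26×


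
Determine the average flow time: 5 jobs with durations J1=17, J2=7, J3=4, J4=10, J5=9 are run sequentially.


Completion times:
  J1: completes at 17
  J2: completes at 24
  J3: completes at 28
  J4: completes at 38
  J5: completes at 47
Sum = 154
Average = 154/5
= 30.80


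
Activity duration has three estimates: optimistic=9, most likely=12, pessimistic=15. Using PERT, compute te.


te = (o + 4m + p) / 6
= (9 + 4×12 + 15) / 6
= (9 + 48 + 15) / 6
= 72 / 6
= 12.00


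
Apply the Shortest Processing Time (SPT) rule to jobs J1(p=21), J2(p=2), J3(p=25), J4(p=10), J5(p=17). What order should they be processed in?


SPT: sort by shortest processing time
  J2: p=2
  J4: p=10
  J5: p=17
  J1: p=21
  J3: p=25
Order: J2 → J4 → J5 → J1 → J3


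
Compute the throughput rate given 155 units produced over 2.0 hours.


Throughput = units / time
= 155 / 2.0
= 77.5 units/hour


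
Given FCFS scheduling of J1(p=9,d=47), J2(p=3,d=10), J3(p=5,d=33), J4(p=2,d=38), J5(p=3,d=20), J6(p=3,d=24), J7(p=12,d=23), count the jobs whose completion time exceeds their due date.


Completion vs due date:
  J1: C=9, d=47 → on time
  J2: C=12, d=10 → TARDY
  J3: C=17, d=33 → on time
  J4: C=19, d=38 → on time
  J5: C=22, d=20 → TARDY
  J6: C=25, d=24 → TARDY
  J7: C=37, d=23 → TARDY
Tardy jobs: J2, J5, J6, J7
Count = 4


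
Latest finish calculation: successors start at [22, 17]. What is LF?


LF = min of all successor start times
Successors start at: [22, 17]
LF = min(22, 17)
= 17


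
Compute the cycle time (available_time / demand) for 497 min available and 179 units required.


Cycle time = available time / demand
= 497 / 179
= 2.78 min/unit


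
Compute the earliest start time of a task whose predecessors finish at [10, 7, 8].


ES = max of all predecessor completion times
Predecessors: [10, 7, 8]
ES = max(10, 7, 8)
= 10


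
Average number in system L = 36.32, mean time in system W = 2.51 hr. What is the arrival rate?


Little's law: L = λW → λ = L / W
= 36.32 / 2.51
= 14.47 per hour


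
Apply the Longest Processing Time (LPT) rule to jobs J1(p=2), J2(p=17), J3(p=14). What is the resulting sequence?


LPT: sort by longest processing time first
  J2: p=17
  J3: p=14
  J1: p=2
Order: J2 → J3 → J1


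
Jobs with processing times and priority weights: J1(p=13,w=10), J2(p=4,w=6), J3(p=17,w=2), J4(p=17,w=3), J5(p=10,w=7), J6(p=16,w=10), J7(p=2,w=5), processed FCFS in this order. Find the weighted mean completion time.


Completion times:
  J1: C=13, w×C=10×13=130
  J2: C=17, w×C=6×17=102
  J3: C=34, w×C=2×34=68
  J4: C=51, w×C=3×51=153
  J5: C=61, w×C=7×61=427
  J6: C=77, w×C=10×77=770
  J7: C=79, w×C=5×79=395
Sum w×C = 2045
Sum w = 43
Weighted avg = 2045/43
= 47.56


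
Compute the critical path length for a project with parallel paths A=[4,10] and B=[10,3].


Path A: 4 + 10 = 14
Path B: 10 + 3 = 13
Critical path = longest = max(14, 13)
= 14 (Path A)


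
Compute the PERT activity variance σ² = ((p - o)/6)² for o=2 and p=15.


σ² = ((p - o) / 6)² = (p - o)² / 36
= (15 - 2)² / 36
= 13² / 36
= 169 / 36
= 4.6944


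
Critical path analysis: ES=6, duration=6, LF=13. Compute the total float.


EF = ES + duration = 6 + 6 = 12
LS = LF - duration = 13 - 6 = 7
Total Float = LF - EF = 13 - 12
(or LS - ES = 7 - 6)
= 1


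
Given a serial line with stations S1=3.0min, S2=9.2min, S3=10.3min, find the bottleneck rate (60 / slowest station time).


Bottleneck = longest station time
Station times: [3.0, 9.2, 10.3]
Max = 10.3 min
Rate = 60 / 10.3
= 5.83 units/hour (bottleneck: 10.3min)


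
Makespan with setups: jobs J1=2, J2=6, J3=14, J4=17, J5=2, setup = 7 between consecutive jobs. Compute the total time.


Makespan = Σ processing + (n-1) × setup
= (2 + 6 + 14 + 17 + 2) + (5-1)×7
= 41 + 28
= 69 time units


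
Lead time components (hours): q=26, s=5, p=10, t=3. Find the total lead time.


Lead time = queue + setup + processing + transit
= 26 + 5 + 10 + 3
= 44 hours


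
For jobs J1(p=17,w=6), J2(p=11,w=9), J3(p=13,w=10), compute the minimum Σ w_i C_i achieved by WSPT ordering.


WSPT order (by p/w): J2 → J3 → J1
  J2: C=11, w·C=9×11=99
  J3: C=24, w·C=10×24=240
  J1: C=41, w·C=6×41=246
Σ w·C = 585
= 585


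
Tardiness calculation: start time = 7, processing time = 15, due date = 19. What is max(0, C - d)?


Completion = start + processing = 7 + 15 = 22
Tardiness = max(0, C - d) = max(0, 22 - 19)
= max(0, 3)
= 3


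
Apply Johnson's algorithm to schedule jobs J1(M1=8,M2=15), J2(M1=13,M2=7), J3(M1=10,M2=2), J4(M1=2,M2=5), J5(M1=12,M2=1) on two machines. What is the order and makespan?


Johnson's rule:
Group 1 (M1≤M2, sort by M1): ['J4', 'J1']
Group 2 (M1>M2, sort desc M2): ['J2', 'J3', 'J5']
Sequence: J4 → J1 → J2 → J3 → J5
Makespan calculation:
  J4: M1 done=2, M2 done=7
  J1: M1 done=10, M2 done=25
  J2: M1 done=23, M2 done=32
  J3: M1 done=33, M2 done=35
  J5: M1 done=45, M2 done=46
= Sequence: J4 → J1 → J2 → J3 → J5, Makespan: 46


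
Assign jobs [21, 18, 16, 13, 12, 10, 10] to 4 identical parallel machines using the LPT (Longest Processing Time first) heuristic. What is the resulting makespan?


Jobs (LPT sorted): [21, 18, 16, 13, 12, 10, 10]
Machines: 4
  J=21 → Machine 1 (load: 0+21=21)
  J=18 → Machine 2 (load: 0+18=18)
  J=16 → Machine 3 (load: 0+16=16)
  J=13 → Machine 4 (load: 0+13=13)
  J=12 → Machine 4 (load: 13+12=25)
  J=10 → Machine 3 (load: 16+10=26)
  J=10 → Machine 2 (load: 18+10=28)
Machine loads: [21, 28, 26, 25]
Makespan = max = 28 time units


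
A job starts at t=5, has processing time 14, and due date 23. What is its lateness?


Completion = 5 + 14 = 19
Lateness = C - d = 19 - 23
= -4


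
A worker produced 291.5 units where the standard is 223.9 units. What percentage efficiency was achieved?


Efficiency = (actual / standard) × 100
= (291.5 / 223.9) × 100
= 130.2%


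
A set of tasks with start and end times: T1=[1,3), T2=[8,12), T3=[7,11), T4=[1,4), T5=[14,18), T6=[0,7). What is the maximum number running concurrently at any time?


Check each time point for overlaps:
  t=1: 3 tasks active (T1, T4, T6)
Max concurrent = 3


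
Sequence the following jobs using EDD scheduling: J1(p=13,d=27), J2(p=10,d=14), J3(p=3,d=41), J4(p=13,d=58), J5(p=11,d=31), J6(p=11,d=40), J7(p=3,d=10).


EDD: sort by earliest due date
  J7: d=10, p=3
  J2: d=14, p=10
  J1: d=27, p=13
  J5: d=31, p=11
  J6: d=40, p=11
  J3: d=41, p=3
  J4: d=58, p=13
Order: J7 → J2 → J1 → J5 → J6 → J3 → J4


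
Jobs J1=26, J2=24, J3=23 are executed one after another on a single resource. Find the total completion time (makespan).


Sequential makespan: sum all processing times
= 26 + 24 + 23
= 73 time units


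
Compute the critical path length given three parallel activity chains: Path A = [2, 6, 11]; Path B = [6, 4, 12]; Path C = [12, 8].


Path A: 2 + 6 + 11 = 19
Path B: 6 + 4 + 12 = 22
Path C: 12 + 8 = 20
Critical path = longest = max(19, 22, 20)
= 22 (Path B)


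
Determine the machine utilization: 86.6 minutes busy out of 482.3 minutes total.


Utilization = busy / total × 100
= 86.6 / 482.3 × 100
= 18.0%


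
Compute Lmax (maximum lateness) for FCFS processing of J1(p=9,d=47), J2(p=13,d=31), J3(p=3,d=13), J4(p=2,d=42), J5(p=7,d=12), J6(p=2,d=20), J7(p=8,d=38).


Lateness per job (L = C - d):
  J1: C=9, d=47, L=-38
  J2: C=22, d=31, L=-9
  J3: C=25, d=13, L=12
  J4: C=27, d=42, L=-15
  J5: C=34, d=12, L=22
  J6: C=36, d=20, L=16
  J7: C=44, d=38, L=6
Lmax = max(-38, -9, 12, -15, 22, 16, 6)
= 22


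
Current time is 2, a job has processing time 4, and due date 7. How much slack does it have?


Slack = due - current_time - processing
= 7 - 2 - 4
= 1


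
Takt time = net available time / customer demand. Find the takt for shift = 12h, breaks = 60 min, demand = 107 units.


Available = 12×60 - 60 = 660 min
Takt time = 660 / 107
= 6.17 min/unit


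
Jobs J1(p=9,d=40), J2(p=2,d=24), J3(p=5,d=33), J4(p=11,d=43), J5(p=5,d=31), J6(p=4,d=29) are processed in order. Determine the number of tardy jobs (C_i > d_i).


Completion vs due date:
  J1: C=9, d=40 → on time
  J2: C=11, d=24 → on time
  J3: C=16, d=33 → on time
  J4: C=27, d=43 → on time
  J5: C=32, d=31 → TARDY
  J6: C=36, d=29 → TARDY
Tardy jobs: J5, J6
Count = 2


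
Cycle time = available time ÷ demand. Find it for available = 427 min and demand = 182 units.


Cycle time = available time / demand
= 427 / 182
= 2.35 min/unit


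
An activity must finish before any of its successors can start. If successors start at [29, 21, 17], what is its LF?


LF = min of all successor start times
Successors start at: [29, 21, 17]
LF = min(29, 21, 17)
= 17


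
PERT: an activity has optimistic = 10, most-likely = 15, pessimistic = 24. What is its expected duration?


te = (o + 4m + p) / 6
= (10 + 4×15 + 24) / 6
= (10 + 60 + 24) / 6
= 94 / 6
= 15.67


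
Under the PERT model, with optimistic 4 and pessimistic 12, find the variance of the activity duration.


σ² = ((p - o) / 6)² = (p - o)² / 36
= (12 - 4)² / 36
= 8² / 36
= 64 / 36
= 1.7778


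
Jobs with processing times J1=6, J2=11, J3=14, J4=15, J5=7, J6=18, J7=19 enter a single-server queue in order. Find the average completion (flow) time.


Completion times:
  J1: completes at 6
  J2: completes at 17
  J3: completes at 31
  J4: completes at 46
  J5: completes at 53
  J6: completes at 71
  J7: completes at 90
Sum = 314
Average = 314/7
= 44.86


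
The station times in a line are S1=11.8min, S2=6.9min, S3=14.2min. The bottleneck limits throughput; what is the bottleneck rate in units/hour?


Bottleneck = longest station time
Station times: [11.8, 6.9, 14.2]
Max = 14.2 min
Rate = 60 / 14.2
= 4.23 units/hour (bottleneck: 14.2min)


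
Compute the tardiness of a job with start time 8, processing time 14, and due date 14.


Completion = start + processing = 8 + 14 = 22
Tardiness = max(0, C - d) = max(0, 22 - 14)
= max(0, 8)
= 8


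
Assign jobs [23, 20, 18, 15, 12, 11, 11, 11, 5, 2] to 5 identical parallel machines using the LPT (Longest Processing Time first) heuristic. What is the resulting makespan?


Jobs (LPT sorted): [23, 20, 18, 15, 12, 11, 11, 11, 5, 2]
Machines: 5
  J=23 → Machine 1 (load: 0+23=23)
  J=20 → Machine 2 (load: 0+20=20)
  J=18 → Machine 3 (load: 0+18=18)
  J=15 → Machine 4 (load: 0+15=15)
  J=12 → Machine 5 (load: 0+12=12)
  J=11 → Machine 5 (load: 12+11=23)
  J=11 → Machine 4 (load: 15+11=26)
  J=11 → Machine 3 (load: 18+11=29)
  J=5 → Machine 2 (load: 20+5=25)
  J=2 → Machine 1 (load: 23+2=25)
Machine loads: [25, 25, 29, 26, 23]
Makespan = max = 29 time units


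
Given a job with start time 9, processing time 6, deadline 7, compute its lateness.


Completion = 9 + 6 = 15
Lateness = C - d = 15 - 7
= 8


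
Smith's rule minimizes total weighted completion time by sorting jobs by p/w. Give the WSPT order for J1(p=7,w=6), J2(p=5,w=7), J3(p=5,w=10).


WSPT (Smith's rule): sort by p/w ascending
  J3: p/w = 5/10 = 0.500
  J2: p/w = 5/7 = 0.714
  J1: p/w = 7/6 = 1.167
Order: J3 → J2 → J1


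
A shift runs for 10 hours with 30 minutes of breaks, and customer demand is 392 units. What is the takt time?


Available = 10×60 - 30 = 570 min
Takt time = 570 / 392
= 1.45 min/unit


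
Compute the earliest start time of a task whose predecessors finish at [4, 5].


ES = max of all predecessor completion times
Predecessors: [4, 5]
ES = max(4, 5)
= 5


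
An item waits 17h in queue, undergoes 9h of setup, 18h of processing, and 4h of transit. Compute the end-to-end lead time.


Lead time = queue + setup + processing + transit
= 17 + 9 + 18 + 4
= 48 hours


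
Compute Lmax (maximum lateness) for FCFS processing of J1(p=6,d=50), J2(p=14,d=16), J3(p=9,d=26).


Lateness per job (L = C - d):
  J1: C=6, d=50, L=-44
  J2: C=20, d=16, L=4
  J3: C=29, d=26, L=3
Lmax = max(-44, 4, 3)
= 4


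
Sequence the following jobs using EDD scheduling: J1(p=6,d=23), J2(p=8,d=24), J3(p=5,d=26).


EDD: sort by earliest due date
  J1: d=23, p=6
  J2: d=24, p=8
  J3: d=26, p=5
Order: J1 → J2 → J3


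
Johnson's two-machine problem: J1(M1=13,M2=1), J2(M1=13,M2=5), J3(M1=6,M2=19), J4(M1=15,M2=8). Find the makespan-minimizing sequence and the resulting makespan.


Johnson's rule:
Group 1 (M1≤M2, sort by M1): ['J3']
Group 2 (M1>M2, sort desc M2): ['J4', 'J2', 'J1']
Sequence: J3 → J4 → J2 → J1
Makespan calculation:
  J3: M1 done=6, M2 done=25
  J4: M1 done=21, M2 done=33
  J2: M1 done=34, M2 done=39
  J1: M1 done=47, M2 done=48
= Sequence: J3 → J4 → J2 → J1, Makespan: 48


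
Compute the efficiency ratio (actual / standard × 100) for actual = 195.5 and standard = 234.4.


Efficiency = (actual / standard) × 100
= (195.5 / 234.4) × 100
= 83.4%


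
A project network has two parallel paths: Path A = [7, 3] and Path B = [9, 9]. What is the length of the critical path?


Path A: 7 + 3 = 10
Path B: 9 + 9 = 18
Critical path = longest = max(10, 18)
= 18 (Path B)


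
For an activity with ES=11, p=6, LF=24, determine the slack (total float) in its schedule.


EF = ES + duration = 11 + 6 = 17
LS = LF - duration = 24 - 6 = 18
Total Float = LF - EF = 24 - 17
(or LS - ES = 18 - 11)
= 7


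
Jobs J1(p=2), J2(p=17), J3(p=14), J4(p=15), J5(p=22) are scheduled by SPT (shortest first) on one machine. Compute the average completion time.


SPT order: J1 → J3 → J4 → J2 → J5
Completion times:
  J1: C=2
  J3: C=16
  J4: C=31
  J2: C=48
  J5: C=70
Sum = 167, n = 5
Mean flow = 167/5
= 33.40


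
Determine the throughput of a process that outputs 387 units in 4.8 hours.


Throughput = units / time
= 387 / 4.8
= 80.6 units/hour


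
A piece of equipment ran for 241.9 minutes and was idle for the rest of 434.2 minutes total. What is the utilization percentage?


Utilization = busy / total × 100
= 241.9 / 434.2 × 100
= 55.7%


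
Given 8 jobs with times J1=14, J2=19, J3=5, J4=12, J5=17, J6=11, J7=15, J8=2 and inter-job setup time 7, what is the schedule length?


Makespan = Σ processing + (n-1) × setup
= (14 + 19 + 5 + 12 + 17 + 11 + 15 + 2) + (8-1)×7
= 95 + 49
= 144 time units


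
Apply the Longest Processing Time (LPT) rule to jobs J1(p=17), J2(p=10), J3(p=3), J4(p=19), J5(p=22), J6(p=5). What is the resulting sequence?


LPT: sort by longest processing time first
  J5: p=22
  J4: p=19
  J1: p=17
  J2: p=10
  J6: p=5
  J3: p=3
Order: J5 → J4 → J1 → J2 → J6 → J3


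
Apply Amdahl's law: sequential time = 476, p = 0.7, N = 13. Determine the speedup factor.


Amdahl's law: T_p = T × ((1-p) + p/N)
= 476 × ((1-0.7) + 0.7/13)
= 476 × (0.30 + 0.0538)
= 476 × 0.3538
= 168.43
Speedup = 476/168.43
= 2.83×


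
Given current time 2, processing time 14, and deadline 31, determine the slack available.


Slack = due - current_time - processing
= 31 - 2 - 14
= 15


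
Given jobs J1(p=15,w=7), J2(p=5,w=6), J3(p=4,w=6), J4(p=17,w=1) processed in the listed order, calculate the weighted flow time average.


Completion times:
  J1: C=15, w×C=7×15=105
  J2: C=20, w×C=6×20=120
  J3: C=24, w×C=6×24=144
  J4: C=41, w×C=1×41=41
Sum w×C = 410
Sum w = 20
Weighted avg = 410/20
= 20.50


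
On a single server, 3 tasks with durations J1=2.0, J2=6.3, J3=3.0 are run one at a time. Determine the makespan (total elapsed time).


Sequential makespan: sum all processing times
= 2.0 + 6.3 + 3.0
= 11.3 time units


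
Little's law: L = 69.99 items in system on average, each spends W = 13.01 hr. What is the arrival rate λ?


Little's law: L = λW → λ = L / W
= 69.99 / 13.01
= 5.38 per hour
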